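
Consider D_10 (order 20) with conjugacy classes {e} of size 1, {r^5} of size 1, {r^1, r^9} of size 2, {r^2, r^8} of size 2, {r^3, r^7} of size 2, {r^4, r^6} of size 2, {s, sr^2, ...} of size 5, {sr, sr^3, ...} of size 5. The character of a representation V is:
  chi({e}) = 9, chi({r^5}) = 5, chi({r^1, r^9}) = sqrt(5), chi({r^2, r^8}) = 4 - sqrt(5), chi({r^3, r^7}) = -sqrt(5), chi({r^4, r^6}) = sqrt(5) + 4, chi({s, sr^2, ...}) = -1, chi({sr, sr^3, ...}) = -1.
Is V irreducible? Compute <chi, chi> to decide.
Not irreducible (reducible): <chi, chi> = 11 > 1.

Why: <chi, chi> = (1/|G|) sum_C |C| * |chi(C)|^2 = (1/20)[1*|9|^2 + 1*|5|^2 + 2*|sqrt(5)|^2 + 2*|4 - sqrt(5)|^2 + 2*|-sqrt(5)|^2 + 2*|sqrt(5) + 4|^2 + 5*|-1|^2 + 5*|-1|^2]
  = (1/20)[(81) + (25) + (10) + (42 - 16*sqrt(5)) + (10) + (16*sqrt(5) + 42) + (5) + (5)] = 220/20 = 11.
A character is irreducible iff <chi, chi> = 1, so this representation is reducible.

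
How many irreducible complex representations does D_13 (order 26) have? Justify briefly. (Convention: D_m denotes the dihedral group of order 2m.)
8

Justification: The number of irreducible complex representations of a finite group equals its number of conjugacy classes. D_13 has 8 conjugacy classes ((n+3)/2 for n odd), so D_13 (order 26) has exactly 8 irreducible complex representations.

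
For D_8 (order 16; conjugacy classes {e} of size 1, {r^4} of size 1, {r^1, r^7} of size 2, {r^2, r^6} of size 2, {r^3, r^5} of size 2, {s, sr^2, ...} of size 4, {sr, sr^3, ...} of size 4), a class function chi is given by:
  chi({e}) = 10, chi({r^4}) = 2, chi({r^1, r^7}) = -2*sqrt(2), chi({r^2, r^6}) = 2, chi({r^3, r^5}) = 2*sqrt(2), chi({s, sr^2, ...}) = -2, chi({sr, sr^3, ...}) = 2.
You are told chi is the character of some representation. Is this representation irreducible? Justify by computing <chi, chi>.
Not irreducible (reducible): <chi, chi> = 11 > 1.

Working: <chi, chi> = (1/|G|) sum_C |C| * |chi(C)|^2 = (1/16)[1*|10|^2 + 1*|2|^2 + 2*|-2*sqrt(2)|^2 + 2*|2|^2 + 2*|2*sqrt(2)|^2 + 4*|-2|^2 + 4*|2|^2]
  = (1/16)[(100) + (4) + (16) + (8) + (16) + (16) + (16)] = 176/16 = 11.
A character is irreducible iff <chi, chi> = 1, so this representation is reducible.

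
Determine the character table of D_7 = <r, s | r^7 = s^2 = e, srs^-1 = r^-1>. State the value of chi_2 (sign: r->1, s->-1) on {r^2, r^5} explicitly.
Conjugacy classes: {e} of size 1, {r^1, r^6} of size 2, {r^2, r^5} of size 2, {r^3, r^4} of size 2, {s, sr, ..., sr^6} of size 7.
Character table:
  irrep \ class              {e} (size 1)  {r^1, r^6} (size 2)  {r^2, r^5} (size 2)  {r^3, r^4} (size 2)  {s, sr, ..., sr^6} (size 7)
  chi_1 (triv)               1             1                    1                    1                    1                          
  chi_2 (sign: r->1, s->-1)  1             1                    1                    1                    -1                         
  chi_3 (2d, j=1)            2             2*cos(2*pi/7)        -2*cos(3*pi/7)       -2*cos(pi/7)         0                          
  chi_4 (2d, j=2)            2             -2*cos(3*pi/7)       -2*cos(pi/7)         2*cos(2*pi/7)        0                          
  chi_5 (2d, j=3)            2             -2*cos(pi/7)         2*cos(2*pi/7)        -2*cos(3*pi/7)       0                          

Spot check: chi_2 (sign: r->1, s->-1) on {r^2, r^5} = 1.

Solution. D_7 has order 2*7 = 14 with 5 conjugacy classes, hence 5 irreducibles. Sum of squared dims 1 + 1 + 4 + 4 + 4 = 14 = |G|. Linear characters come from the abelianisation; the 2-dimensional irreps have character r^k -> 2*cos(2*pi*j*k/7), reflections -> 0.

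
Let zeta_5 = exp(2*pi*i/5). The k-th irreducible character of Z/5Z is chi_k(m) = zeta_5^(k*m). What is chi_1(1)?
chi_1(1) = zeta_5^1 = exp(2*I*pi/5)

Explanation: chi_1(1) = zeta_5^(1*1) = zeta_5^1. Since zeta_5^5 = 1, this equals zeta_5^1 = exp(2*pi*i*1/5) = exp(2*I*pi/5).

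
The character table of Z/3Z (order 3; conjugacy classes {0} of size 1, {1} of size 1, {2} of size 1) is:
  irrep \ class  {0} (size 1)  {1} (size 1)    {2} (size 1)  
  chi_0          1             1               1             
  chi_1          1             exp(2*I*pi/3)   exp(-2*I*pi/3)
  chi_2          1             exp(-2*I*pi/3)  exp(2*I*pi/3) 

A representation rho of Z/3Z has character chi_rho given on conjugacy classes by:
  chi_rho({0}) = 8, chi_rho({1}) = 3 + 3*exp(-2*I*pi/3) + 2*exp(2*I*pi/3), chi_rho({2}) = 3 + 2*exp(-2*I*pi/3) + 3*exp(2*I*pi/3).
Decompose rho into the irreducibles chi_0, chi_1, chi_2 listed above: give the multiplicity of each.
Multiplicities: chi_0: 3, chi_1: 2, chi_2: 3.

Use <chi_rho, chi> = (1/|G|) sum_C |C| * chi_rho(C) * conj(chi(C)) with |G| = 3 for each irreducible chi in the table:
  <chi_rho, chi_0> = (1/3)[1*(8)*conj(1) + 1*(3 + 3*exp(-2*I*pi/3) + 2*exp(2*I*pi/3))*conj(1) + 1*(3 + 2*exp(-2*I*pi/3) + 3*exp(2*I*pi/3))*conj(1)]
      = (1/3)[(8) + (3 + 3*exp(-2*I*pi/3) + 2*exp(2*I*pi/3)) + (3 + 2*exp(-2*I*pi/3) + 3*exp(2*I*pi/3))] = 9/3 = 3
  <chi_rho, chi_1> = (1/3)[1*(8)*conj(1) + 1*(3 + 3*exp(-2*I*pi/3) + 2*exp(2*I*pi/3))*conj(exp(2*I*pi/3)) + 1*(3 + 2*exp(-2*I*pi/3) + 3*exp(2*I*pi/3))*conj(exp(-2*I*pi/3))]
      = (1/3)[(8) + (-1) + (-1)] = 6/3 = 2
  <chi_rho, chi_2> = (1/3)[1*(8)*conj(1) + 1*(3 + 3*exp(-2*I*pi/3) + 2*exp(2*I*pi/3))*conj(exp(-2*I*pi/3)) + 1*(3 + 2*exp(-2*I*pi/3) + 3*exp(2*I*pi/3))*conj(exp(2*I*pi/3))]
      = (1/3)[(8) + (3 + 2*exp(-2*I*pi/3) + 3*exp(2*I*pi/3)) + (3 + 3*exp(-2*I*pi/3) + 2*exp(2*I*pi/3))] = 9/3 = 3
(Exp terms are combined using exp(i*s)*conj(exp(i*t)) = exp(i*(s-t)), and sums of them are collapsed using the identity that for every m > 1 the m distinct m-th roots of unity sum to 0, e.g. 1 + exp(2*I*pi/3) + exp(-2*I*pi/3) = 0.)
Dimension check: dim(rho) = sum (mult * dim) = 3*1 + 2*1 + 3*1 = 8 = chi_rho(e) = 8.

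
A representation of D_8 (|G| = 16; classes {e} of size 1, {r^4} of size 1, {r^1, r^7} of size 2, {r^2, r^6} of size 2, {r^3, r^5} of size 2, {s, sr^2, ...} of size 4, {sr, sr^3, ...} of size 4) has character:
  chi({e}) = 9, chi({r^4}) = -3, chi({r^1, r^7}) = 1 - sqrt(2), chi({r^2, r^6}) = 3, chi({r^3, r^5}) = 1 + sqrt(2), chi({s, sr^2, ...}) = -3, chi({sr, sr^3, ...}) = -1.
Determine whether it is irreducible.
Not irreducible (reducible): <chi, chi> = 10 > 1.

Working: <chi, chi> = (1/|G|) sum_C |C| * |chi(C)|^2 = (1/16)[1*|9|^2 + 1*|-3|^2 + 2*|1 - sqrt(2)|^2 + 2*|3|^2 + 2*|1 + sqrt(2)|^2 + 4*|-3|^2 + 4*|-1|^2]
  = (1/16)[(81) + (9) + (6 - 4*sqrt(2)) + (18) + (4*sqrt(2) + 6) + (36) + (4)] = 160/16 = 10.
A character is irreducible iff <chi, chi> = 1, so this representation is reducible.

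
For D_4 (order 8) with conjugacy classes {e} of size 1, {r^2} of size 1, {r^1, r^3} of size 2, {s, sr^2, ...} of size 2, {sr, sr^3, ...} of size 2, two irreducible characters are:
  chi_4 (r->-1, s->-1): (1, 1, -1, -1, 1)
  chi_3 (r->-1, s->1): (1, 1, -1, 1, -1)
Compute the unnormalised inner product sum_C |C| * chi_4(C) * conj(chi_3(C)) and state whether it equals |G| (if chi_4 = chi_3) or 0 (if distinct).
Sum = 0; so <chi_4, chi_3> = 0 (distinct irreducibles are orthogonal).

Details: Compute term by term over conjugacy classes (|C| * chi_4(C) * conj(chi_3(C))):
  1*(1)*conj(1) + 1*(1)*conj(1) + 2*(-1)*conj(-1) + 2*(-1)*conj(1) + 2*(1)*conj(-1)
  = (1) + (1) + (2) + (-2) + (-2)
  = 0.
Dividing by |G| = 8 gives 0/8 = 0, matching the row-orthogonality relation <chi_4, chi_3> = [chi_4 = chi_3].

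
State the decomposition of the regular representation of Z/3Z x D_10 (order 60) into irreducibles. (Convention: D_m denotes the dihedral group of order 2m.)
Each irreducible V_i of dimension d_i appears with multiplicity d_i, i.e. rho_reg = (direct sum over all irreducibles V_i) d_i V_i. The irreducible dimensions for Z/3Z x D_10 are 1, 1, 1, 1, 1, 1, 1, 1, 1, 1, 1, 1, 2, 2, 2, 2, 2, 2, 2, 2, 2, 2, 2, 2: 12 irreducibles of dimension 1, each with multiplicity 1; 12 irreducibles of dimension 2, each with multiplicity 2. Total dimension 12*1*1 + 12*2*2 = 60 = |G|.

Explanation: General theorem: in the regular representation of a finite group G, each irreducible appears with multiplicity equal to its dimension. Check: dim(rho_reg) = sum d_i^2 = 1 + 1 + 1 + 1 + 1 + 1 + 1 + 1 + 1 + 1 + 1 + 1 + 4 + 4 + 4 + 4 + 4 + 4 + 4 + 4 + 4 + 4 + 4 + 4 = 60 = |G|.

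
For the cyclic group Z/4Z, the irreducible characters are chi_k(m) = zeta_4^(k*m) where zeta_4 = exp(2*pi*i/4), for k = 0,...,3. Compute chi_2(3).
chi_2(3) = zeta_4^6 = -1

Solution. chi_2(3) = zeta_4^(2*3) = zeta_4^6. Since zeta_4^4 = 1, this equals zeta_4^2 = exp(2*pi*i*2/4) = -1.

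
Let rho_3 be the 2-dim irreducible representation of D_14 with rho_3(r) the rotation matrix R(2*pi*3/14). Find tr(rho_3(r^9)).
chi_{rho_3}(r^9) = 2*cos(2*pi*3*9/14) = 2*cos(pi/7)

Proof sketch: rho_3(r^9) is rotation by angle 2*pi*3*9/14, whose trace is 2*cos(2*pi*3*9/14) = 2*cos(pi/7).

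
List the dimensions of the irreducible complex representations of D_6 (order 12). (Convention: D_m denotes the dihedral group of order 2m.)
Dimensions: 1, 1, 1, 1, 2, 2

Solution. There are 6 irreducibles (= number of conjugacy classes). Their dimensions d_i satisfy sum d_i^2 = |G| = 12: 1 + 1 + 1 + 1 + 4 + 4 = 12.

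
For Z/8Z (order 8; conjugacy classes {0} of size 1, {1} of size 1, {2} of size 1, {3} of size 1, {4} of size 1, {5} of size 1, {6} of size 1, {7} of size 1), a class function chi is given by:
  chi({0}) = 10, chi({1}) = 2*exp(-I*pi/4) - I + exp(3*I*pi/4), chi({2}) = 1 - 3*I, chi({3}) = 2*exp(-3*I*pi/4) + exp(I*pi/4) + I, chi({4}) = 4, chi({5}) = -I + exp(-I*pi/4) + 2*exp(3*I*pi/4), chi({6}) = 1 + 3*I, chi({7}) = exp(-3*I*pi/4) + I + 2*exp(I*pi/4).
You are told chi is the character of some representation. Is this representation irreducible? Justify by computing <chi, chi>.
Not irreducible (reducible): <chi, chi> = 18 > 1.

Reasoning: <chi, chi> = (1/|G|) sum_C |C| * |chi(C)|^2 = (1/8)[1*|10|^2 + 1*|2*exp(-I*pi/4) - I + exp(3*I*pi/4)|^2 + 1*|1 - 3*I|^2 + 1*|2*exp(-3*I*pi/4) + exp(I*pi/4) + I|^2 + 1*|4|^2 + 1*|-I + exp(-I*pi/4) + 2*exp(3*I*pi/4)|^2 + 1*|1 + 3*I|^2 + 1*|exp(-3*I*pi/4) + I + 2*exp(I*pi/4)|^2]
  = (1/8)[(100) + (2 - 2*exp(3*I*pi/4) + exp(-3*I*pi/4) - exp(-I*pi/4) + 2*exp(I*pi/4)) + (10) + (2 + 2*exp(-3*I*pi/4) - exp(3*I*pi/4) + exp(I*pi/4) - 2*exp(-I*pi/4)) + (16) + (2 + 2*exp(-3*I*pi/4) - exp(3*I*pi/4) + exp(I*pi/4) - 2*exp(-I*pi/4)) + (10) + (2 - 2*exp(3*I*pi/4) + exp(-3*I*pi/4) - exp(-I*pi/4) + 2*exp(I*pi/4))] = 144/8 = 18.
(Exp terms are combined using exp(i*s)*conj(exp(i*t)) = exp(i*(s-t)), and sums of them are collapsed using the identity that for every m > 1 the m distinct m-th roots of unity sum to 0, e.g. 1 + exp(2*I*pi/3) + exp(-2*I*pi/3) = 0.)
A character is irreducible iff <chi, chi> = 1, so this representation is reducible.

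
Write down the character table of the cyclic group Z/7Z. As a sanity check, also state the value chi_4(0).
Character table of Z/7Z (irreps indexed chi_0,...,chi_6 with chi_k(m) = zeta_7^(k*m), zeta_7 = exp(2*pi*i/7)):
  irrep \ class  {0} (size 1)  {1} (size 1)    {2} (size 1)    {3} (size 1)    {4} (size 1)    {5} (size 1)    {6} (size 1)  
  chi_0          1             1               1               1               1               1               1             
  chi_1          1             exp(2*I*pi/7)   exp(4*I*pi/7)   exp(6*I*pi/7)   exp(-6*I*pi/7)  exp(-4*I*pi/7)  exp(-2*I*pi/7)
  chi_2          1             exp(4*I*pi/7)   exp(-6*I*pi/7)  exp(-2*I*pi/7)  exp(2*I*pi/7)   exp(6*I*pi/7)   exp(-4*I*pi/7)
  chi_3          1             exp(6*I*pi/7)   exp(-2*I*pi/7)  exp(4*I*pi/7)   exp(-4*I*pi/7)  exp(2*I*pi/7)   exp(-6*I*pi/7)
  chi_4          1             exp(-6*I*pi/7)  exp(2*I*pi/7)   exp(-4*I*pi/7)  exp(4*I*pi/7)   exp(-2*I*pi/7)  exp(6*I*pi/7) 
  chi_5          1             exp(-4*I*pi/7)  exp(6*I*pi/7)   exp(2*I*pi/7)   exp(-2*I*pi/7)  exp(-6*I*pi/7)  exp(4*I*pi/7) 
  chi_6          1             exp(-2*I*pi/7)  exp(-4*I*pi/7)  exp(-6*I*pi/7)  exp(6*I*pi/7)   exp(4*I*pi/7)   exp(2*I*pi/7) 

Spot check: chi_4(0) = zeta_7^(4*0) = zeta_7^0 = 1.

Derivation: Z/7Z is abelian, so all 7 irreducible complex representations are 1-dimensional. They are given by chi_k(m) = zeta_7^(k*m) for k = 0,...,6. Row orthogonality: sum_m chi_k(m) conj(chi_l(m)) = 7 * [k = l].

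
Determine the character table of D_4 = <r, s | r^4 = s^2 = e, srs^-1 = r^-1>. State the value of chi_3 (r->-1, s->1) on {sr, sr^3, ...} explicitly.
Conjugacy classes: {e} of size 1, {r^2} of size 1, {r^1, r^3} of size 2, {s, sr^2, ...} of size 2, {sr, sr^3, ...} of size 2.
Character table:
  irrep \ class              {e} (size 1)  {r^2} (size 1)  {r^1, r^3} (size 2)  {s, sr^2, ...} (size 2)  {sr, sr^3, ...} (size 2)
  chi_1 (triv)               1             1               1                    1                        1                       
  chi_2 (sign: r->1, s->-1)  1             1               1                    -1                       -1                      
  chi_3 (r->-1, s->1)        1             1               -1                   1                        -1                      
  chi_4 (r->-1, s->-1)       1             1               -1                   -1                       1                       
  chi_5 (2d, j=1)            2             -2              0                    0                        0                       

Spot check: chi_3 (r->-1, s->1) on {sr, sr^3, ...} = -1.

Reasoning: D_4 has order 2*4 = 8 with 5 conjugacy classes, hence 5 irreducibles. Sum of squared dims 1 + 1 + 1 + 1 + 4 = 8 = |G|. Linear characters come from the abelianisation; the 2-dimensional irreps have character r^k -> 2*cos(2*pi*j*k/4), reflections -> 0.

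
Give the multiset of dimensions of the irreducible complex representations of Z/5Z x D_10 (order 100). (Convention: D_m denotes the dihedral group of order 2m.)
Dimensions: 1, 1, 1, 1, 1, 1, 1, 1, 1, 1, 1, 1, 1, 1, 1, 1, 1, 1, 1, 1, 2, 2, 2, 2, 2, 2, 2, 2, 2, 2, 2, 2, 2, 2, 2, 2, 2, 2, 2, 2

Explanation: There are 40 irreducibles (= number of conjugacy classes). Their dimensions d_i satisfy sum d_i^2 = |G| = 100: 1 + 1 + 1 + 1 + 1 + 1 + 1 + 1 + 1 + 1 + 1 + 1 + 1 + 1 + 1 + 1 + 1 + 1 + 1 + 1 + 4 + 4 + 4 + 4 + 4 + 4 + 4 + 4 + 4 + 4 + 4 + 4 + 4 + 4 + 4 + 4 + 4 + 4 + 4 + 4 = 100. (For the product with Z/5Z: each of the 5 1-dim characters of Z/5Z tensors with each irrep of D_10, giving 5 copies of each D_10-dimension.)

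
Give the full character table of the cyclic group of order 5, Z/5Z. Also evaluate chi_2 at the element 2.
Character table of Z/5Z (irreps indexed chi_0,...,chi_4 with chi_k(m) = zeta_5^(k*m), zeta_5 = exp(2*pi*i/5)):
  irrep \ class  {0} (size 1)  {1} (size 1)    {2} (size 1)    {3} (size 1)    {4} (size 1)  
  chi_0          1             1               1               1               1             
  chi_1          1             exp(2*I*pi/5)   exp(4*I*pi/5)   exp(-4*I*pi/5)  exp(-2*I*pi/5)
  chi_2          1             exp(4*I*pi/5)   exp(-2*I*pi/5)  exp(2*I*pi/5)   exp(-4*I*pi/5)
  chi_3          1             exp(-4*I*pi/5)  exp(2*I*pi/5)   exp(-2*I*pi/5)  exp(4*I*pi/5) 
  chi_4          1             exp(-2*I*pi/5)  exp(-4*I*pi/5)  exp(4*I*pi/5)   exp(2*I*pi/5) 

Spot check: chi_2(2) = zeta_5^(2*2) = zeta_5^4 = exp(-2*I*pi/5).

Why: Z/5Z is abelian, so all 5 irreducible complex representations are 1-dimensional. They are given by chi_k(m) = zeta_5^(k*m) for k = 0,...,4. Row orthogonality: sum_m chi_k(m) conj(chi_l(m)) = 5 * [k = l].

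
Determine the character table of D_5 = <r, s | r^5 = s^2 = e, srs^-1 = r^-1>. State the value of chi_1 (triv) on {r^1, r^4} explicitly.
Conjugacy classes: {e} of size 1, {r^1, r^4} of size 2, {r^2, r^3} of size 2, {s, sr, ..., sr^4} of size 5.
Character table:
  irrep \ class              {e} (size 1)  {r^1, r^4} (size 2)  {r^2, r^3} (size 2)  {s, sr, ..., sr^4} (size 5)
  chi_1 (triv)               1             1                    1                    1                          
  chi_2 (sign: r->1, s->-1)  1             1                    1                    -1                         
  chi_3 (2d, j=1)            2             -1/2 + sqrt(5)/2     -sqrt(5)/2 - 1/2     0                          
  chi_4 (2d, j=2)            2             -sqrt(5)/2 - 1/2     -1/2 + sqrt(5)/2     0                          

Spot check: chi_1 (triv) on {r^1, r^4} = 1.

Details: D_5 has order 2*5 = 10 with 4 conjugacy classes, hence 4 irreducibles. Sum of squared dims 1 + 1 + 4 + 4 = 10 = |G|. Linear characters come from the abelianisation; the 2-dimensional irreps have character r^k -> 2*cos(2*pi*j*k/5), reflections -> 0.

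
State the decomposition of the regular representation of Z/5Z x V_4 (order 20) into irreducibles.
Each irreducible V_i of dimension d_i appears with multiplicity d_i, i.e. rho_reg = (direct sum over all irreducibles V_i) d_i V_i. The irreducible dimensions for Z/5Z x V_4 are 1, 1, 1, 1, 1, 1, 1, 1, 1, 1, 1, 1, 1, 1, 1, 1, 1, 1, 1, 1: 20 irreducibles of dimension 1, each with multiplicity 1. Total dimension 20*1*1 = 20 = |G|.

Solution. General theorem: in the regular representation of a finite group G, each irreducible appears with multiplicity equal to its dimension. Check: dim(rho_reg) = sum d_i^2 = 1 + 1 + 1 + 1 + 1 + 1 + 1 + 1 + 1 + 1 + 1 + 1 + 1 + 1 + 1 + 1 + 1 + 1 + 1 + 1 = 20 = |G|.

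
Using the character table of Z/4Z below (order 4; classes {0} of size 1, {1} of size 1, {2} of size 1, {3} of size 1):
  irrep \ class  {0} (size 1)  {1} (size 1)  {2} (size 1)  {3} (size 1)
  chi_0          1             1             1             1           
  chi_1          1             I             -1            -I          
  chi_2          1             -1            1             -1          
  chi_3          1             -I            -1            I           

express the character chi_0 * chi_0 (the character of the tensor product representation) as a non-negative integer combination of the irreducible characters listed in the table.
chi_0 tensor chi_0 = chi_0 (all other irreducibles have multiplicity 0).

The character of a tensor product is the pointwise product (chi_0 * chi_0)(C) = chi_0(C) * chi_0(C):
  {0}: (1)*(1), {1}: (1)*(1), {2}: (1)*(1), {3}: (1)*(1)
so (chi_0 * chi_0) takes values
  {0} -> 1, {1} -> 1, {2} -> 1, {3} -> 1.
Now take the inner product of this character with each irreducible chi from the table, <chi_0*chi_0, chi> = (1/4) sum_C |C| (chi_0*chi_0)(C) conj(chi(C)):
  <chi_0*chi_0, chi_0> = (1/4)[1*(1)*conj(1) + 1*(1)*conj(1) + 1*(1)*conj(1) + 1*(1)*conj(1)]
      = (1/4)[(1) + (1) + (1) + (1)] = 4/4 = 1
  <chi_0*chi_0, chi_1> = (1/4)[1*(1)*conj(1) + 1*(1)*conj(I) + 1*(1)*conj(-1) + 1*(1)*conj(-I)]
      = (1/4)[(1) + (-I) + (-1) + (I)] = 0/4 = 0
  <chi_0*chi_0, chi_2> = (1/4)[1*(1)*conj(1) + 1*(1)*conj(-1) + 1*(1)*conj(1) + 1*(1)*conj(-1)]
      = (1/4)[(1) + (-1) + (1) + (-1)] = 0/4 = 0
  <chi_0*chi_0, chi_3> = (1/4)[1*(1)*conj(1) + 1*(1)*conj(-I) + 1*(1)*conj(-1) + 1*(1)*conj(I)]
      = (1/4)[(1) + (I) + (-1) + (-I)] = 0/4 = 0
(Exp terms are combined using exp(i*s)*conj(exp(i*t)) = exp(i*(s-t)), and sums of them are collapsed using the identity that for every m > 1 the m distinct m-th roots of unity sum to 0, e.g. 1 + exp(2*I*pi/3) + exp(-2*I*pi/3) = 0.)
Hence the multiplicities are chi_0: 1. Dimension check: dim(chi_0)*dim(chi_0) = 1*1 = 1 and sum (mult * dim) = 1*1 = 1.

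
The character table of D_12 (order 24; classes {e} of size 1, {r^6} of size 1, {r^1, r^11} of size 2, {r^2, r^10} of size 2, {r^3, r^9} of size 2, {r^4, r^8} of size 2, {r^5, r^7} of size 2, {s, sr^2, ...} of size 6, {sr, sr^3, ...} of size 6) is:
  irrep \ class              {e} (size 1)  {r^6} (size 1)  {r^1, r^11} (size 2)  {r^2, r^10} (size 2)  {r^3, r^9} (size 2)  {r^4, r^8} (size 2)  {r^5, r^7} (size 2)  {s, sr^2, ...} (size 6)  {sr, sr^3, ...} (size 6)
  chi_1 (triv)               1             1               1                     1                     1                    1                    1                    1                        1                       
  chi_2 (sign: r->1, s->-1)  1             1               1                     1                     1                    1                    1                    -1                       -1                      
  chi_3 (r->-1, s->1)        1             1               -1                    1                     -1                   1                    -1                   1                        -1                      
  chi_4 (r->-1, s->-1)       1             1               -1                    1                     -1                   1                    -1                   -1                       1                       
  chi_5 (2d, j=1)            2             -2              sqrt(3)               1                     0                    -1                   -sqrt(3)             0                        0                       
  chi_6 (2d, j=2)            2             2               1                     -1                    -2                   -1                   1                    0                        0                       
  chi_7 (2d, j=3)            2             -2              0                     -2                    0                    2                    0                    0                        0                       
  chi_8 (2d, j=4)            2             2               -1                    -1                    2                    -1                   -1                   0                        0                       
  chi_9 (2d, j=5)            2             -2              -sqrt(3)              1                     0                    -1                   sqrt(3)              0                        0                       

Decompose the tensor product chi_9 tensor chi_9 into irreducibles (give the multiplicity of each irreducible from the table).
chi_9 tensor chi_9 = chi_1 + chi_2 + chi_6 (all other irreducibles have multiplicity 0).

Explanation: The character of a tensor product is the pointwise product (chi_9 * chi_9)(C) = chi_9(C) * chi_9(C):
  {e}: (2)*(2), {r^6}: (-2)*(-2), {r^1, r^11}: (-sqrt(3))*(-sqrt(3)), {r^2, r^10}: (1)*(1), {r^3, r^9}: (0)*(0), {r^4, r^8}: (-1)*(-1), {r^5, r^7}: (sqrt(3))*(sqrt(3)), {s, sr^2, ...}: (0)*(0), {sr, sr^3, ...}: (0)*(0)
so (chi_9 * chi_9) takes values
  {e} -> 4, {r^6} -> 4, {r^1, r^11} -> 3, {r^2, r^10} -> 1, {r^3, r^9} -> 0, {r^4, r^8} -> 1, {r^5, r^7} -> 3, {s, sr^2, ...} -> 0, {sr, sr^3, ...} -> 0.
Now take the inner product of this character with each irreducible chi from the table, <chi_9*chi_9, chi> = (1/24) sum_C |C| (chi_9*chi_9)(C) conj(chi(C)):
  <chi_9*chi_9, chi_1> = (1/24)[1*(4)*conj(1) + 1*(4)*conj(1) + 2*(3)*conj(1) + 2*(1)*conj(1) + 2*(0)*conj(1) + 2*(1)*conj(1) + 2*(3)*conj(1) + 6*(0)*conj(1) + 6*(0)*conj(1)]
      = (1/24)[(4) + (4) + (6) + (2) + (0) + (2) + (6) + (0) + (0)] = 24/24 = 1
  <chi_9*chi_9, chi_2> = (1/24)[1*(4)*conj(1) + 1*(4)*conj(1) + 2*(3)*conj(1) + 2*(1)*conj(1) + 2*(0)*conj(1) + 2*(1)*conj(1) + 2*(3)*conj(1) + 6*(0)*conj(-1) + 6*(0)*conj(-1)]
      = (1/24)[(4) + (4) + (6) + (2) + (0) + (2) + (6) + (0) + (0)] = 24/24 = 1
  <chi_9*chi_9, chi_3> = (1/24)[1*(4)*conj(1) + 1*(4)*conj(1) + 2*(3)*conj(-1) + 2*(1)*conj(1) + 2*(0)*conj(-1) + 2*(1)*conj(1) + 2*(3)*conj(-1) + 6*(0)*conj(1) + 6*(0)*conj(-1)]
      = (1/24)[(4) + (4) + (-6) + (2) + (0) + (2) + (-6) + (0) + (0)] = 0/24 = 0
  <chi_9*chi_9, chi_4> = (1/24)[1*(4)*conj(1) + 1*(4)*conj(1) + 2*(3)*conj(-1) + 2*(1)*conj(1) + 2*(0)*conj(-1) + 2*(1)*conj(1) + 2*(3)*conj(-1) + 6*(0)*conj(-1) + 6*(0)*conj(1)]
      = (1/24)[(4) + (4) + (-6) + (2) + (0) + (2) + (-6) + (0) + (0)] = 0/24 = 0
  <chi_9*chi_9, chi_5> = (1/24)[1*(4)*conj(2) + 1*(4)*conj(-2) + 2*(3)*conj(sqrt(3)) + 2*(1)*conj(1) + 2*(0)*conj(0) + 2*(1)*conj(-1) + 2*(3)*conj(-sqrt(3)) + 6*(0)*conj(0) + 6*(0)*conj(0)]
      = (1/24)[(8) + (-8) + (6*sqrt(3)) + (2) + (0) + (-2) + (-6*sqrt(3)) + (0) + (0)] = 0/24 = 0
  <chi_9*chi_9, chi_6> = (1/24)[1*(4)*conj(2) + 1*(4)*conj(2) + 2*(3)*conj(1) + 2*(1)*conj(-1) + 2*(0)*conj(-2) + 2*(1)*conj(-1) + 2*(3)*conj(1) + 6*(0)*conj(0) + 6*(0)*conj(0)]
      = (1/24)[(8) + (8) + (6) + (-2) + (0) + (-2) + (6) + (0) + (0)] = 24/24 = 1
  <chi_9*chi_9, chi_7> = (1/24)[1*(4)*conj(2) + 1*(4)*conj(-2) + 2*(3)*conj(0) + 2*(1)*conj(-2) + 2*(0)*conj(0) + 2*(1)*conj(2) + 2*(3)*conj(0) + 6*(0)*conj(0) + 6*(0)*conj(0)]
      = (1/24)[(8) + (-8) + (0) + (-4) + (0) + (4) + (0) + (0) + (0)] = 0/24 = 0
  <chi_9*chi_9, chi_8> = (1/24)[1*(4)*conj(2) + 1*(4)*conj(2) + 2*(3)*conj(-1) + 2*(1)*conj(-1) + 2*(0)*conj(2) + 2*(1)*conj(-1) + 2*(3)*conj(-1) + 6*(0)*conj(0) + 6*(0)*conj(0)]
      = (1/24)[(8) + (8) + (-6) + (-2) + (0) + (-2) + (-6) + (0) + (0)] = 0/24 = 0
  <chi_9*chi_9, chi_9> = (1/24)[1*(4)*conj(2) + 1*(4)*conj(-2) + 2*(3)*conj(-sqrt(3)) + 2*(1)*conj(1) + 2*(0)*conj(0) + 2*(1)*conj(-1) + 2*(3)*conj(sqrt(3)) + 6*(0)*conj(0) + 6*(0)*conj(0)]
      = (1/24)[(8) + (-8) + (-6*sqrt(3)) + (2) + (0) + (-2) + (6*sqrt(3)) + (0) + (0)] = 0/24 = 0
Hence the multiplicities are chi_1: 1, chi_2: 1, chi_6: 1. Dimension check: dim(chi_9)*dim(chi_9) = 2*2 = 4 and sum (mult * dim) = 1*1 + 1*1 + 1*2 = 4.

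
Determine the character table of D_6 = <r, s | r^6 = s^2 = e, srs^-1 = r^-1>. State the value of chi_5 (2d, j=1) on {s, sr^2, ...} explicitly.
Conjugacy classes: {e} of size 1, {r^3} of size 1, {r^1, r^5} of size 2, {r^2, r^4} of size 2, {s, sr^2, ...} of size 3, {sr, sr^3, ...} of size 3.
Character table:
  irrep \ class              {e} (size 1)  {r^3} (size 1)  {r^1, r^5} (size 2)  {r^2, r^4} (size 2)  {s, sr^2, ...} (size 3)  {sr, sr^3, ...} (size 3)
  chi_1 (triv)               1             1               1                    1                    1                        1                       
  chi_2 (sign: r->1, s->-1)  1             1               1                    1                    -1                       -1                      
  chi_3 (r->-1, s->1)        1             -1              -1                   1                    1                        -1                      
  chi_4 (r->-1, s->-1)       1             -1              -1                   1                    -1                       1                       
  chi_5 (2d, j=1)            2             -2              1                    -1                   0                        0                       
  chi_6 (2d, j=2)            2             2               -1                   -1                   0                        0                       

Spot check: chi_5 (2d, j=1) on {s, sr^2, ...} = 0.

Derivation: D_6 has order 2*6 = 12 with 6 conjugacy classes, hence 6 irreducibles. Sum of squared dims 1 + 1 + 1 + 1 + 4 + 4 = 12 = |G|. Linear characters come from the abelianisation; the 2-dimensional irreps have character r^k -> 2*cos(2*pi*j*k/6), reflections -> 0.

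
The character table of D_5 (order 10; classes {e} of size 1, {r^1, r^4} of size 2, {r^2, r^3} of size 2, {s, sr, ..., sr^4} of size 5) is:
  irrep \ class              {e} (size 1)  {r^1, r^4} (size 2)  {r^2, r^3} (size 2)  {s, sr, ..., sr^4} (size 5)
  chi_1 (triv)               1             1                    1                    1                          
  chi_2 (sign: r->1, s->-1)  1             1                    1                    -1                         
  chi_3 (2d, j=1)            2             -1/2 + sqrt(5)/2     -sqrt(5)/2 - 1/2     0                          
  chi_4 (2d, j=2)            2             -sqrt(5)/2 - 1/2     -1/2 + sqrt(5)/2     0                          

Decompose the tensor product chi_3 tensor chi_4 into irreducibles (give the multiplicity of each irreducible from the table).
chi_3 tensor chi_4 = chi_3 + chi_4 (all other irreducibles have multiplicity 0).

Reasoning: The character of a tensor product is the pointwise product (chi_3 * chi_4)(C) = chi_3(C) * chi_4(C):
  {e}: (2)*(2), {r^1, r^4}: (-1/2 + sqrt(5)/2)*(-sqrt(5)/2 - 1/2), {r^2, r^3}: (-sqrt(5)/2 - 1/2)*(-1/2 + sqrt(5)/2), {s, sr, ..., sr^4}: (0)*(0)
so (chi_3 * chi_4) takes values
  {e} -> 4, {r^1, r^4} -> -1, {r^2, r^3} -> -1, {s, sr, ..., sr^4} -> 0.
Now take the inner product of this character with each irreducible chi from the table, <chi_3*chi_4, chi> = (1/10) sum_C |C| (chi_3*chi_4)(C) conj(chi(C)):
  <chi_3*chi_4, chi_1> = (1/10)[1*(4)*conj(1) + 2*(-1)*conj(1) + 2*(-1)*conj(1) + 5*(0)*conj(1)]
      = (1/10)[(4) + (-2) + (-2) + (0)] = 0/10 = 0
  <chi_3*chi_4, chi_2> = (1/10)[1*(4)*conj(1) + 2*(-1)*conj(1) + 2*(-1)*conj(1) + 5*(0)*conj(-1)]
      = (1/10)[(4) + (-2) + (-2) + (0)] = 0/10 = 0
  <chi_3*chi_4, chi_3> = (1/10)[1*(4)*conj(2) + 2*(-1)*conj(-1/2 + sqrt(5)/2) + 2*(-1)*conj(-sqrt(5)/2 - 1/2) + 5*(0)*conj(0)]
      = (1/10)[(8) + (1 - sqrt(5)) + (1 + sqrt(5)) + (0)] = 10/10 = 1
  <chi_3*chi_4, chi_4> = (1/10)[1*(4)*conj(2) + 2*(-1)*conj(-sqrt(5)/2 - 1/2) + 2*(-1)*conj(-1/2 + sqrt(5)/2) + 5*(0)*conj(0)]
      = (1/10)[(8) + (1 + sqrt(5)) + (1 - sqrt(5)) + (0)] = 10/10 = 1
Hence the multiplicities are chi_3: 1, chi_4: 1. Dimension check: dim(chi_3)*dim(chi_4) = 2*2 = 4 and sum (mult * dim) = 1*2 + 1*2 = 4.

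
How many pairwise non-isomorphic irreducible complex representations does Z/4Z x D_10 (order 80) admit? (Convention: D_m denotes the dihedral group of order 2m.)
32

The number of irreducible complex representations of a finite group equals its number of conjugacy classes. For a direct product, #classes(G x H) = #classes(G) * #classes(H). Z/4Z has 4 classes (abelian), D_10 has 8 classes, so 4 * 8 = 32, so Z/4Z x D_10 (order 80) has exactly 32 irreducible complex representations.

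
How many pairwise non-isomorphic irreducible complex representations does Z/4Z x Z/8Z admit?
32

Proof sketch: The number of irreducible complex representations of a finite group equals its number of conjugacy classes. Z/4Z x Z/8Z is abelian of order 32, so every element is its own conjugacy class: 32 classes, so Z/4Z x Z/8Z (order 32) has exactly 32 irreducible complex representations.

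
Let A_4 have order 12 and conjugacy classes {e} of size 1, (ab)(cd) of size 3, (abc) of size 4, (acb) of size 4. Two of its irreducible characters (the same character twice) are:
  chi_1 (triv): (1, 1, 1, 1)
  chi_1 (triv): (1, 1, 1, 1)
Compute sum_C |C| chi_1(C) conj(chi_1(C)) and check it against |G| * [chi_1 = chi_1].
Sum = 12 = |G| = 12; so <chi_1, chi_1> = 1 (norm-1 confirms irreducibility).

Derivation: Compute term by term over conjugacy classes (|C| * chi_1(C) * conj(chi_1(C))):
  1*(1)*conj(1) + 3*(1)*conj(1) + 4*(1)*conj(1) + 4*(1)*conj(1)
  = (1) + (3) + (4) + (4)
  = 12.
(Exp terms are combined using exp(i*s)*conj(exp(i*t)) = exp(i*(s-t)), and sums of them are collapsed using the identity that for every m > 1 the m distinct m-th roots of unity sum to 0, e.g. 1 + exp(2*I*pi/3) + exp(-2*I*pi/3) = 0.)
Dividing by |G| = 12 gives 12/12 = 1, matching the row-orthogonality relation <chi_1, chi_1> = [chi_1 = chi_1].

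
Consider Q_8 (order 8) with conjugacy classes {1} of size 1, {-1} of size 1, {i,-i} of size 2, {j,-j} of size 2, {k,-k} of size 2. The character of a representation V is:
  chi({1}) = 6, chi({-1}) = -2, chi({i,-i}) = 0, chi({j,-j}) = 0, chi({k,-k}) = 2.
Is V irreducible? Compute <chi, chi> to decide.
Not irreducible (reducible): <chi, chi> = 6 > 1.

<chi, chi> = (1/|G|) sum_C |C| * |chi(C)|^2 = (1/8)[1*|6|^2 + 1*|-2|^2 + 2*|0|^2 + 2*|0|^2 + 2*|2|^2]
  = (1/8)[(36) + (4) + (0) + (0) + (8)] = 48/8 = 6.
A character is irreducible iff <chi, chi> = 1, so this representation is reducible.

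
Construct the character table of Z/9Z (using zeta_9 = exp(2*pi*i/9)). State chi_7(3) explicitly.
Character table of Z/9Z (irreps indexed chi_0,...,chi_8 with chi_k(m) = zeta_9^(k*m), zeta_9 = exp(2*pi*i/9)):
  irrep \ class  {0} (size 1)  {1} (size 1)    {2} (size 1)    {3} (size 1)    {4} (size 1)    {5} (size 1)    {6} (size 1)    {7} (size 1)    {8} (size 1)  
  chi_0          1             1               1               1               1               1               1               1               1             
  chi_1          1             exp(2*I*pi/9)   exp(4*I*pi/9)   exp(2*I*pi/3)   exp(8*I*pi/9)   exp(-8*I*pi/9)  exp(-2*I*pi/3)  exp(-4*I*pi/9)  exp(-2*I*pi/9)
  chi_2          1             exp(4*I*pi/9)   exp(8*I*pi/9)   exp(-2*I*pi/3)  exp(-2*I*pi/9)  exp(2*I*pi/9)   exp(2*I*pi/3)   exp(-8*I*pi/9)  exp(-4*I*pi/9)
  chi_3          1             exp(2*I*pi/3)   exp(-2*I*pi/3)  1               exp(2*I*pi/3)   exp(-2*I*pi/3)  1               exp(2*I*pi/3)   exp(-2*I*pi/3)
  chi_4          1             exp(8*I*pi/9)   exp(-2*I*pi/9)  exp(2*I*pi/3)   exp(-4*I*pi/9)  exp(4*I*pi/9)   exp(-2*I*pi/3)  exp(2*I*pi/9)   exp(-8*I*pi/9)
  chi_5          1             exp(-8*I*pi/9)  exp(2*I*pi/9)   exp(-2*I*pi/3)  exp(4*I*pi/9)   exp(-4*I*pi/9)  exp(2*I*pi/3)   exp(-2*I*pi/9)  exp(8*I*pi/9) 
  chi_6          1             exp(-2*I*pi/3)  exp(2*I*pi/3)   1               exp(-2*I*pi/3)  exp(2*I*pi/3)   1               exp(-2*I*pi/3)  exp(2*I*pi/3) 
  chi_7          1             exp(-4*I*pi/9)  exp(-8*I*pi/9)  exp(2*I*pi/3)   exp(2*I*pi/9)   exp(-2*I*pi/9)  exp(-2*I*pi/3)  exp(8*I*pi/9)   exp(4*I*pi/9) 
  chi_8          1             exp(-2*I*pi/9)  exp(-4*I*pi/9)  exp(-2*I*pi/3)  exp(-8*I*pi/9)  exp(8*I*pi/9)   exp(2*I*pi/3)   exp(4*I*pi/9)   exp(2*I*pi/9) 

Spot check: chi_7(3) = zeta_9^(7*3) = zeta_9^21 = exp(2*I*pi/3).

Why: Z/9Z is abelian, so all 9 irreducible complex representations are 1-dimensional. They are given by chi_k(m) = zeta_9^(k*m) for k = 0,...,8. Row orthogonality: sum_m chi_k(m) conj(chi_l(m)) = 9 * [k = l].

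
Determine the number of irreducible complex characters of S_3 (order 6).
3

Proof sketch: The number of irreducible complex representations of a finite group equals its number of conjugacy classes. Conjugacy classes in S_3 correspond to cycle types, i.e. partitions of 3; there are p(3) = 3 of them, so S_3 (order 6) has exactly 3 irreducible complex representations.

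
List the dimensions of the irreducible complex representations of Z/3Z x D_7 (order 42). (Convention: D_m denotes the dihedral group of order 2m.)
Dimensions: 1, 1, 1, 1, 1, 1, 2, 2, 2, 2, 2, 2, 2, 2, 2

Why: There are 15 irreducibles (= number of conjugacy classes). Their dimensions d_i satisfy sum d_i^2 = |G| = 42: 1 + 1 + 1 + 1 + 1 + 1 + 4 + 4 + 4 + 4 + 4 + 4 + 4 + 4 + 4 = 42. (For the product with Z/3Z: each of the 3 1-dim characters of Z/3Z tensors with each irrep of D_7, giving 3 copies of each D_7-dimension.)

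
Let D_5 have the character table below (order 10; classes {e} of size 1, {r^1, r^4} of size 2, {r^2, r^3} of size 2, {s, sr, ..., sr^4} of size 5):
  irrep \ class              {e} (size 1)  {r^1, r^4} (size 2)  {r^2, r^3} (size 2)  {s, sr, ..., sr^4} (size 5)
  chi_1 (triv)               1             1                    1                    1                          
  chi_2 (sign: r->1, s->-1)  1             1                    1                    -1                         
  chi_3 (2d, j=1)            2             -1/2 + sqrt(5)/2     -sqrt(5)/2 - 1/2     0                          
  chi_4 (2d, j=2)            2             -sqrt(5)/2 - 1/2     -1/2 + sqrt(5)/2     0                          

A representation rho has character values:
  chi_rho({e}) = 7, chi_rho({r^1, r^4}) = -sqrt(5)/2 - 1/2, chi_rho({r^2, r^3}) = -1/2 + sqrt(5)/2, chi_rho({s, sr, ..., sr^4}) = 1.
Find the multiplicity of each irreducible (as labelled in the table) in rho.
Multiplicities: chi_1: 1, chi_2: 0, chi_3: 1, chi_4: 2.

Use <chi_rho, chi> = (1/|G|) sum_C |C| * chi_rho(C) * conj(chi(C)) with |G| = 10 for each irreducible chi in the table:
  <chi_rho, chi_1> = (1/10)[1*(7)*conj(1) + 2*(-sqrt(5)/2 - 1/2)*conj(1) + 2*(-1/2 + sqrt(5)/2)*conj(1) + 5*(1)*conj(1)]
      = (1/10)[(7) + (-sqrt(5) - 1) + (-1 + sqrt(5)) + (5)] = 10/10 = 1
  <chi_rho, chi_2> = (1/10)[1*(7)*conj(1) + 2*(-sqrt(5)/2 - 1/2)*conj(1) + 2*(-1/2 + sqrt(5)/2)*conj(1) + 5*(1)*conj(-1)]
      = (1/10)[(7) + (-sqrt(5) - 1) + (-1 + sqrt(5)) + (-5)] = 0/10 = 0
  <chi_rho, chi_3> = (1/10)[1*(7)*conj(2) + 2*(-sqrt(5)/2 - 1/2)*conj(-1/2 + sqrt(5)/2) + 2*(-1/2 + sqrt(5)/2)*conj(-sqrt(5)/2 - 1/2) + 5*(1)*conj(0)]
      = (1/10)[(14) + (-2) + (-2) + (0)] = 10/10 = 1
  <chi_rho, chi_4> = (1/10)[1*(7)*conj(2) + 2*(-sqrt(5)/2 - 1/2)*conj(-sqrt(5)/2 - 1/2) + 2*(-1/2 + sqrt(5)/2)*conj(-1/2 + sqrt(5)/2) + 5*(1)*conj(0)]
      = (1/10)[(14) + (sqrt(5) + 3) + (3 - sqrt(5)) + (0)] = 20/10 = 2
Dimension check: dim(rho) = sum (mult * dim) = 1*1 + 0*1 + 1*2 + 2*2 = 7 = chi_rho(e) = 7.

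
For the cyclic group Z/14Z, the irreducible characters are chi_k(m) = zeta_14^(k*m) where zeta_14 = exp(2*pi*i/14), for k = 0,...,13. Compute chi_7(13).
chi_7(13) = zeta_14^91 = -1

Proof sketch: chi_7(13) = zeta_14^(7*13) = zeta_14^91. Since zeta_14^14 = 1, this equals zeta_14^7 = exp(2*pi*i*7/14) = -1.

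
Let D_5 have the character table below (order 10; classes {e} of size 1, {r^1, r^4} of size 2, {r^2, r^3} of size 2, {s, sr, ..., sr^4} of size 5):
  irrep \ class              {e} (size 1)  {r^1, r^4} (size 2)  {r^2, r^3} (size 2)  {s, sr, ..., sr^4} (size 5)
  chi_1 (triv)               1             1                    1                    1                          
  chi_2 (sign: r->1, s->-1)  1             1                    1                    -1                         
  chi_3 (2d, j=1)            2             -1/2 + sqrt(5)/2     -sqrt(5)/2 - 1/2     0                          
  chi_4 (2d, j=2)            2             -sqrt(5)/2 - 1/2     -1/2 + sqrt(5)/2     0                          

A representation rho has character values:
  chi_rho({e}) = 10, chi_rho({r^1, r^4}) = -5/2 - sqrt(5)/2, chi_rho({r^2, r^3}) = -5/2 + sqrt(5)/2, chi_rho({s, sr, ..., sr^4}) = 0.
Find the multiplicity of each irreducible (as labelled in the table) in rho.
Multiplicities: chi_1: 0, chi_2: 0, chi_3: 2, chi_4: 3.

Reasoning: Use <chi_rho, chi> = (1/|G|) sum_C |C| * chi_rho(C) * conj(chi(C)) with |G| = 10 for each irreducible chi in the table:
  <chi_rho, chi_1> = (1/10)[1*(10)*conj(1) + 2*(-5/2 - sqrt(5)/2)*conj(1) + 2*(-5/2 + sqrt(5)/2)*conj(1) + 5*(0)*conj(1)]
      = (1/10)[(10) + (-5 - sqrt(5)) + (-5 + sqrt(5)) + (0)] = 0/10 = 0
  <chi_rho, chi_2> = (1/10)[1*(10)*conj(1) + 2*(-5/2 - sqrt(5)/2)*conj(1) + 2*(-5/2 + sqrt(5)/2)*conj(1) + 5*(0)*conj(-1)]
      = (1/10)[(10) + (-5 - sqrt(5)) + (-5 + sqrt(5)) + (0)] = 0/10 = 0
  <chi_rho, chi_3> = (1/10)[1*(10)*conj(2) + 2*(-5/2 - sqrt(5)/2)*conj(-1/2 + sqrt(5)/2) + 2*(-5/2 + sqrt(5)/2)*conj(-sqrt(5)/2 - 1/2) + 5*(0)*conj(0)]
      = (1/10)[(20) + (-2*sqrt(5)) + (2*sqrt(5)) + (0)] = 20/10 = 2
  <chi_rho, chi_4> = (1/10)[1*(10)*conj(2) + 2*(-5/2 - sqrt(5)/2)*conj(-sqrt(5)/2 - 1/2) + 2*(-5/2 + sqrt(5)/2)*conj(-1/2 + sqrt(5)/2) + 5*(0)*conj(0)]
      = (1/10)[(20) + (5 + 3*sqrt(5)) + (5 - 3*sqrt(5)) + (0)] = 30/10 = 3
Dimension check: dim(rho) = sum (mult * dim) = 0*1 + 0*1 + 2*2 + 3*2 = 10 = chi_rho(e) = 10.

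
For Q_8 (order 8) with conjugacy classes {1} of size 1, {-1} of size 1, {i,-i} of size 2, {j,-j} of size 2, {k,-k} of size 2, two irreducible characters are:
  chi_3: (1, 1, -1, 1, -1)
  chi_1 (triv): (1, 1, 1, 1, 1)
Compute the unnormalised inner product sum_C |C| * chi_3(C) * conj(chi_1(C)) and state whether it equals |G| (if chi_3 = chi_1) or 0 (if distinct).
Sum = 0; so <chi_3, chi_1> = 0 (distinct irreducibles are orthogonal).

Reasoning: Compute term by term over conjugacy classes (|C| * chi_3(C) * conj(chi_1(C))):
  1*(1)*conj(1) + 1*(1)*conj(1) + 2*(-1)*conj(1) + 2*(1)*conj(1) + 2*(-1)*conj(1)
  = (1) + (1) + (-2) + (2) + (-2)
  = 0.
Dividing by |G| = 8 gives 0/8 = 0, matching the row-orthogonality relation <chi_3, chi_1> = [chi_3 = chi_1].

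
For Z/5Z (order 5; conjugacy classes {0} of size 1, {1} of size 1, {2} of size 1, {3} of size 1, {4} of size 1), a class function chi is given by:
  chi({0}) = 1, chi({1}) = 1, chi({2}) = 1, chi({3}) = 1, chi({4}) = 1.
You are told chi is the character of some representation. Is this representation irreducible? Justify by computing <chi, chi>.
Irreducible: <chi, chi> = 1.

Working: <chi, chi> = (1/|G|) sum_C |C| * |chi(C)|^2 = (1/5)[1*|1|^2 + 1*|1|^2 + 1*|1|^2 + 1*|1|^2 + 1*|1|^2]
  = (1/5)[(1) + (1) + (1) + (1) + (1)] = 5/5 = 1.
(Exp terms are combined using exp(i*s)*conj(exp(i*t)) = exp(i*(s-t)), and sums of them are collapsed using the identity that for every m > 1 the m distinct m-th roots of unity sum to 0, e.g. 1 + exp(2*I*pi/3) + exp(-2*I*pi/3) = 0.)
A character is irreducible iff <chi, chi> = 1, so this representation is irreducible.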